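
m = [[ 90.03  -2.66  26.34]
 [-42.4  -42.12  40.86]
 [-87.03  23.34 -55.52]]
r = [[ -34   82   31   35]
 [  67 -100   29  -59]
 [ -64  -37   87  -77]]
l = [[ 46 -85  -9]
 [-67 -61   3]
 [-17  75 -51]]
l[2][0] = -17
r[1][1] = -100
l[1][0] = -67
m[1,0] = -42.4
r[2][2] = 87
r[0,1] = 82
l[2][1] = 75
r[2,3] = -77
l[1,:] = [-67, -61, 3]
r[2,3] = -77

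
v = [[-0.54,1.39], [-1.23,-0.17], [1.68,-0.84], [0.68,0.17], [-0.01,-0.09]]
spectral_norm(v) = 2.47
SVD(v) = [[-0.46, 0.74], [-0.41, -0.56], [0.76, 0.05], [0.21, 0.36], [0.01, -0.06]] @ diag([2.467015775261365, 1.3064582521502806]) @ [[0.88, -0.48], [0.48, 0.88]]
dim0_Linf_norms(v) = [1.68, 1.39]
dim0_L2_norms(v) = [2.26, 1.64]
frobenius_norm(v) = 2.79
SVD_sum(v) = [[-1.0, 0.54], [-0.88, 0.48], [1.65, -0.9], [0.45, -0.25], [0.03, -0.02]] + [[0.46, 0.85], [-0.35, -0.65], [0.03, 0.06], [0.23, 0.42], [-0.04, -0.07]]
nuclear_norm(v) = 3.77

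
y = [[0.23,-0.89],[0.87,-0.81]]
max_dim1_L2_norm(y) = 1.19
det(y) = 0.59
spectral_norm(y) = 1.45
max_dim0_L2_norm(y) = 1.2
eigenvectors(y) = [[(0.71+0j), 0.71-0.00j], [(0.42-0.57j), 0.42+0.57j]]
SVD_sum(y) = [[0.5, -0.70], [0.67, -0.95]] + [[-0.27, -0.19], [0.20, 0.14]]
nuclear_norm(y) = 1.85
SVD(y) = [[-0.59, -0.8], [-0.80, 0.59]] @ diag([1.446648895749714, 0.40645660583404636]) @ [[-0.58, 0.82], [0.82, 0.58]]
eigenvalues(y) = [(-0.29+0.71j), (-0.29-0.71j)]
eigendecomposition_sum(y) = [[(0.12+0.46j), -0.44-0.18j], [(0.43+0.18j), (-0.4+0.25j)]] + [[(0.12-0.46j), -0.44+0.18j],[0.43-0.18j, (-0.4-0.25j)]]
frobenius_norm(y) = 1.50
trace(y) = -0.58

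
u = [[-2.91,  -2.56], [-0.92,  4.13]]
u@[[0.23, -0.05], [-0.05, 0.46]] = [[-0.54, -1.03],[-0.42, 1.95]]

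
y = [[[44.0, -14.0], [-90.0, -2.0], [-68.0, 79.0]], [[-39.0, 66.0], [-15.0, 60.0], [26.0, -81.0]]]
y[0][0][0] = 44.0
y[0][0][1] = -14.0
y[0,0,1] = -14.0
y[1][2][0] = 26.0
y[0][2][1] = 79.0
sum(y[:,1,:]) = -47.0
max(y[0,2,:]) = 79.0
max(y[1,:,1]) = 66.0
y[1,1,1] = 60.0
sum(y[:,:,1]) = 108.0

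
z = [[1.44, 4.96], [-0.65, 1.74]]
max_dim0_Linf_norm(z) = 4.96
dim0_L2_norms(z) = [1.58, 5.26]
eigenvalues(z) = [(1.59+1.79j), (1.59-1.79j)]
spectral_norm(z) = 5.38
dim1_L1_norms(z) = [6.4, 2.39]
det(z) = 5.73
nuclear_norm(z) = 6.45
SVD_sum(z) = [[1.14, 5.03],[0.34, 1.51]] + [[0.3, -0.07], [-0.99, 0.23]]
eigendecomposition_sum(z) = [[(0.72+0.96j), (2.48-2.2j)], [(-0.33+0.29j), (0.87+0.83j)]] + [[(0.72-0.96j), 2.48+2.20j], [-0.33-0.29j, 0.87-0.83j]]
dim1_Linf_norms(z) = [4.96, 1.74]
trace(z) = 3.18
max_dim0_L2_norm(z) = 5.26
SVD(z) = [[0.96, 0.29], [0.29, -0.96]] @ diag([5.38451635985858, 1.0640881403414444]) @ [[0.22, 0.98], [0.98, -0.22]]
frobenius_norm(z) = 5.49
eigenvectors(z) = [[(0.94+0j), (0.94-0j)], [0.03+0.34j, (0.03-0.34j)]]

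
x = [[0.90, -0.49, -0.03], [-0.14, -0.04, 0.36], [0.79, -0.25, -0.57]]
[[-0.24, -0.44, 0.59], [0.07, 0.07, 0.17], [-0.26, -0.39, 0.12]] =x@[[0.58, -0.76, 0.36], [1.52, -0.49, -0.57], [0.60, -0.16, 0.54]]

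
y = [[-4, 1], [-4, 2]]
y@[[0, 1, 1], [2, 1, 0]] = [[2, -3, -4], [4, -2, -4]]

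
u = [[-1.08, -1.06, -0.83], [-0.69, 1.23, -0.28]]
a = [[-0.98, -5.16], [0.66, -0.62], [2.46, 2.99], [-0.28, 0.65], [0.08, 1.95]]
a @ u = [[4.62, -5.31, 2.26],[-0.29, -1.46, -0.37],[-4.72, 1.07, -2.88],[-0.15, 1.10, 0.05],[-1.43, 2.31, -0.61]]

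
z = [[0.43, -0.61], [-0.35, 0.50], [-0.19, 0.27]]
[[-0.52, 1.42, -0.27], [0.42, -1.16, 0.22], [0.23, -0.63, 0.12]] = z @ [[-1.81,1.01,0.95], [-0.43,-1.62,1.11]]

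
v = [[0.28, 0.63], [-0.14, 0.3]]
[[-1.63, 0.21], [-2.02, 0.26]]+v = [[-1.35, 0.84],[-2.16, 0.56]]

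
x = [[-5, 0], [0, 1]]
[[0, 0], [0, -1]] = x @ [[0, 0], [0, -1]]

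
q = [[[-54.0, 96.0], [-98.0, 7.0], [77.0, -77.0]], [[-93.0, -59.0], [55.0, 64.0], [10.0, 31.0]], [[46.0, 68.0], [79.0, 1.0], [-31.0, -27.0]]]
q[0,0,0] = -54.0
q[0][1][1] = 7.0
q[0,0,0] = -54.0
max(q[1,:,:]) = 64.0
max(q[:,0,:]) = 96.0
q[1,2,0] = 10.0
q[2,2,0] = -31.0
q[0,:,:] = [[-54.0, 96.0], [-98.0, 7.0], [77.0, -77.0]]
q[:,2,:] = [[77.0, -77.0], [10.0, 31.0], [-31.0, -27.0]]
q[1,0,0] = -93.0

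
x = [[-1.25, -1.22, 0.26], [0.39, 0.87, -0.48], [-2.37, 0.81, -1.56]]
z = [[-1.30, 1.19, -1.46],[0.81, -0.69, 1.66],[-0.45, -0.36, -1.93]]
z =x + [[-0.05, 2.41, -1.72], [0.42, -1.56, 2.14], [1.92, -1.17, -0.37]]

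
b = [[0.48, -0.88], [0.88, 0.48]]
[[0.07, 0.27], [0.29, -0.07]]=b @ [[0.29, 0.07],[0.08, -0.27]]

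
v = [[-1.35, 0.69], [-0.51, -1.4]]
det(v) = 2.24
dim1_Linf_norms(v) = [1.35, 1.4]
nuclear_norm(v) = 3.00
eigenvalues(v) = [(-1.38+0.59j), (-1.38-0.59j)]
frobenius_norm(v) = 2.13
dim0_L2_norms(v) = [1.44, 1.56]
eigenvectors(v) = [[0.76+0.00j, (0.76-0j)], [-0.03+0.65j, -0.03-0.65j]]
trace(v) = -2.75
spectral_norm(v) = 1.59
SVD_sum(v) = [[-0.52, 1.09], [0.45, -0.94]] + [[-0.83,  -0.40], [-0.96,  -0.46]]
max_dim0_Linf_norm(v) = 1.4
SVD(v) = [[-0.75, 0.66], [0.66, 0.75]] @ diag([1.5936160273290965, 1.406800610406403]) @ [[0.43, -0.9], [-0.9, -0.43]]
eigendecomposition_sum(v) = [[-0.68+0.33j, (0.34+0.8j)],  [-0.26-0.59j, (-0.7+0.27j)]] + [[(-0.68-0.33j), 0.34-0.80j], [(-0.26+0.59j), -0.70-0.27j]]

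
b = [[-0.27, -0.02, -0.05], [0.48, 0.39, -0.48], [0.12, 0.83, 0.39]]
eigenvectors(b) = [[(0.86+0j), (0.04-0.02j), 0.04+0.02j],[(-0.39+0j), (-0.01-0.61j), -0.01+0.61j],[(0.32+0j), -0.79+0.00j, -0.79-0.00j]]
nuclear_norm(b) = 1.93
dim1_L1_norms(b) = [0.34, 1.35, 1.34]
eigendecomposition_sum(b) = [[(-0.27-0j), 0.01-0.00j, -0.01+0.00j], [0.12+0.00j, (-0+0j), 0.01-0.00j], [(-0.1-0j), 0.00-0.00j, (-0.01+0j)]] + [[0.01j, (-0.01+0.02j), (-0.02-0.01j)], [0.18+0.08j, 0.20+0.32j, (-0.24+0.16j)], [(0.11-0.23j), 0.41-0.25j, 0.20+0.32j]] + [[0.00-0.01j, -0.01-0.02j, -0.02+0.01j],[0.18-0.08j, 0.20-0.32j, (-0.24-0.16j)],[0.11+0.23j, (0.41+0.25j), 0.20-0.32j]]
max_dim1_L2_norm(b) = 0.92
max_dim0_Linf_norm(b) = 0.83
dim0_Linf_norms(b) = [0.48, 0.83, 0.48]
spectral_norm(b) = 0.99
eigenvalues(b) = [(-0.28+0j), (0.39+0.65j), (0.39-0.65j)]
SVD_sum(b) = [[-0.05,-0.12,-0.01], [0.19,0.45,0.05], [0.32,0.78,0.09]] + [[-0.05, 0.01, 0.08], [0.33, -0.08, -0.51], [-0.2, 0.05, 0.31]] + [[-0.17, 0.08, -0.12], [-0.03, 0.02, -0.02], [-0.01, 0.0, -0.00]]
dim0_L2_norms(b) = [0.56, 0.92, 0.62]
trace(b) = 0.51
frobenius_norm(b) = 1.24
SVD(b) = [[-0.13, -0.14, -0.98],[0.5, 0.85, -0.18],[0.86, -0.51, -0.04]] @ diag([0.9888349645929465, 0.717345404631245, 0.2274224774574865]) @ [[0.38, 0.92, 0.10], [0.53, -0.13, -0.84], [0.75, -0.37, 0.54]]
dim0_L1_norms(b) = [0.87, 1.24, 0.92]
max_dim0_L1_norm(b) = 1.24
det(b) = -0.16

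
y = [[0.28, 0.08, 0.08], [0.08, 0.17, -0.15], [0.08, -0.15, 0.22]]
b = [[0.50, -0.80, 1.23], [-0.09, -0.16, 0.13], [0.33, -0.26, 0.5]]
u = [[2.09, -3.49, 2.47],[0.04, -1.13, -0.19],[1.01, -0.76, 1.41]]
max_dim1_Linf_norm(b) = 1.23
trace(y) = 0.67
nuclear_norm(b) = 1.90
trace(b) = 0.84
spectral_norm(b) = 1.68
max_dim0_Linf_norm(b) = 1.23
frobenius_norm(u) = 5.25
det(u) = -0.02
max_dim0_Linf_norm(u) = 3.49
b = u @ y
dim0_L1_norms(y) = [0.44, 0.4, 0.45]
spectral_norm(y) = 0.35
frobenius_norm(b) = 1.70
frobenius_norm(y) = 0.48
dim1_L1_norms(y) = [0.44, 0.4, 0.45]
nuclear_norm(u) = 6.27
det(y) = -0.00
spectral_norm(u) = 5.12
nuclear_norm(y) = 0.67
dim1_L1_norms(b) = [2.53, 0.38, 1.09]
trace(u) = 2.37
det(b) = 0.00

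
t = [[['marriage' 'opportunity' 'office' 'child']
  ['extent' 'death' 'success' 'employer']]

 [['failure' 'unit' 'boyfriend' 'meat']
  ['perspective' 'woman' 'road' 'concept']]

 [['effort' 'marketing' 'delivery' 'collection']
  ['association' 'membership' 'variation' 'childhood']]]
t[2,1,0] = 'association'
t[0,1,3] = 'employer'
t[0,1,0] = 'extent'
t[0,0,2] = 'office'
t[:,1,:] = [['extent', 'death', 'success', 'employer'], ['perspective', 'woman', 'road', 'concept'], ['association', 'membership', 'variation', 'childhood']]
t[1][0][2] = 'boyfriend'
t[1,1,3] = 'concept'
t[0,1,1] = 'death'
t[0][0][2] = 'office'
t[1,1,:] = ['perspective', 'woman', 'road', 'concept']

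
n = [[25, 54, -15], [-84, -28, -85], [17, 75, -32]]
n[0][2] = -15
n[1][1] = -28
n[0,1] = 54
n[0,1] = 54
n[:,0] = [25, -84, 17]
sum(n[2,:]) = 60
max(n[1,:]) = -28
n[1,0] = -84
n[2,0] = 17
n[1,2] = -85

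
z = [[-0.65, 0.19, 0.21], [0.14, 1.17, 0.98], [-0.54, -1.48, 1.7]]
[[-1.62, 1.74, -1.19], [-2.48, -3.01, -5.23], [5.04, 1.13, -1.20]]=z@[[1.87, -3.41, 0.31],[-3.08, -1.05, -2.31],[0.88, -1.33, -2.62]]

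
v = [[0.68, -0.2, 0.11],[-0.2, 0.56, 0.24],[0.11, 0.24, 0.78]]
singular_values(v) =[0.94, 0.81, 0.28]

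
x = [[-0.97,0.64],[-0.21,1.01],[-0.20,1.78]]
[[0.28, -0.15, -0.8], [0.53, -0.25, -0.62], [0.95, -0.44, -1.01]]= x @ [[0.07, -0.01, 0.49], [0.54, -0.25, -0.51]]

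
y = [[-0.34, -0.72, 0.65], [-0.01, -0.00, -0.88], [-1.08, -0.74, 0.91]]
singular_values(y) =[1.94, 0.69, 0.35]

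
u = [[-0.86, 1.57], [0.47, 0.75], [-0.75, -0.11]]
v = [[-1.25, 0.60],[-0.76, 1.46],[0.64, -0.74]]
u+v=[[-2.11, 2.17], [-0.29, 2.21], [-0.11, -0.85]]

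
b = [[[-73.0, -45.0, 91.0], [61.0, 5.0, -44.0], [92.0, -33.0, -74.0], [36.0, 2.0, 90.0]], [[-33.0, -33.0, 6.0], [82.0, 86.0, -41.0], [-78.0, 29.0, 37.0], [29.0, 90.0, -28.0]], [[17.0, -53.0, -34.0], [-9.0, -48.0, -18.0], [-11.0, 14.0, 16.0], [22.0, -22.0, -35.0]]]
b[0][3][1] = 2.0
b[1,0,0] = -33.0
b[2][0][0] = 17.0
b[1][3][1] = 90.0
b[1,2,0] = -78.0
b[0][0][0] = -73.0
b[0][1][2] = -44.0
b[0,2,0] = 92.0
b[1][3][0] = 29.0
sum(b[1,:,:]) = 146.0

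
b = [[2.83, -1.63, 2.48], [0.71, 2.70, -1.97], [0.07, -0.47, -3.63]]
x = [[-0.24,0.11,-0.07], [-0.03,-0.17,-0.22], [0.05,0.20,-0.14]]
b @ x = [[-0.51,1.08,-0.19], [-0.35,-0.77,-0.37], [-0.18,-0.64,0.61]]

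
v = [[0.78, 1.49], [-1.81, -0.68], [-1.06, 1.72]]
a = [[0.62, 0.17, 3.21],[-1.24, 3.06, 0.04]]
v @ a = [[-1.36, 4.69, 2.56], [-0.28, -2.39, -5.84], [-2.79, 5.08, -3.33]]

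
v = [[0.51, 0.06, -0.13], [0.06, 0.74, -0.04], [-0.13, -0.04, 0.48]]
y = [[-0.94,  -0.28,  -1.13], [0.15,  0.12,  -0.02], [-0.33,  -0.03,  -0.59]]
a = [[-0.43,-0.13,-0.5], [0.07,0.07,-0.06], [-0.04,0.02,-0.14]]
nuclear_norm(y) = 1.86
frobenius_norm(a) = 0.70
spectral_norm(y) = 1.64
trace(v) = 1.73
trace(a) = -0.50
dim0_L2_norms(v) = [0.53, 0.74, 0.5]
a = v @ y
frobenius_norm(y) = 1.65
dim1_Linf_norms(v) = [0.51, 0.74, 0.48]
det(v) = 0.17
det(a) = 0.00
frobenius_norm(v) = 1.04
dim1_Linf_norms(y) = [1.13, 0.15, 0.59]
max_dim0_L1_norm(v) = 0.84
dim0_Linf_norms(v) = [0.51, 0.74, 0.48]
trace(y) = -1.41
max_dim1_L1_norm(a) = 1.06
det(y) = 0.00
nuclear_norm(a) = 0.82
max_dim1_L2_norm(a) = 0.67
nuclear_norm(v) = 1.73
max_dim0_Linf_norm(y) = 1.13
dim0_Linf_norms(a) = [0.43, 0.13, 0.5]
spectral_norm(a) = 0.68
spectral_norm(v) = 0.77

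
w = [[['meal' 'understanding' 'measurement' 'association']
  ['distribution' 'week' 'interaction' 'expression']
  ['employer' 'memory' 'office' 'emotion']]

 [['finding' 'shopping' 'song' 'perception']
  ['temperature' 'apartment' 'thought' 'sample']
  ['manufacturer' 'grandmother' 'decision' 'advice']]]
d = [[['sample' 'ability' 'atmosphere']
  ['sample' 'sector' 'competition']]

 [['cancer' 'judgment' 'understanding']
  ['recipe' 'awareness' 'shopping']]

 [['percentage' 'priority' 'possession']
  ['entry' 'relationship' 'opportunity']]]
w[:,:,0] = [['meal', 'distribution', 'employer'], ['finding', 'temperature', 'manufacturer']]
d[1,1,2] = 'shopping'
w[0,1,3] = 'expression'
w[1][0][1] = 'shopping'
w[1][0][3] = 'perception'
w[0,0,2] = 'measurement'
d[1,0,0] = 'cancer'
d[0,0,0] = 'sample'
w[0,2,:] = ['employer', 'memory', 'office', 'emotion']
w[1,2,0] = 'manufacturer'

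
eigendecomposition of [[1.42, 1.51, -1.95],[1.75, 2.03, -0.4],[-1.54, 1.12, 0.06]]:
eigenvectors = [[0.62, -0.62, -0.05],[-0.22, -0.79, 0.79],[0.76, 0.02, 0.61]]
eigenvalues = [-1.51, 3.41, 1.61]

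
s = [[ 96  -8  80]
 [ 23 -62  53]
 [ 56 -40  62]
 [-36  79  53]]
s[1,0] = 23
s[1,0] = 23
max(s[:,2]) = 80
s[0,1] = -8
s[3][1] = 79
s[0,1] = -8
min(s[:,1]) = -62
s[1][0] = 23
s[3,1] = 79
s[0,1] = -8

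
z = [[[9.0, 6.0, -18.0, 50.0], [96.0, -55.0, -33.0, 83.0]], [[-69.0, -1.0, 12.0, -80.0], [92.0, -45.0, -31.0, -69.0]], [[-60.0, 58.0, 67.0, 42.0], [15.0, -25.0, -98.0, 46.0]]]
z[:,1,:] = [[96.0, -55.0, -33.0, 83.0], [92.0, -45.0, -31.0, -69.0], [15.0, -25.0, -98.0, 46.0]]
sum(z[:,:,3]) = 72.0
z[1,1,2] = -31.0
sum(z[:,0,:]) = 16.0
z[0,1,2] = -33.0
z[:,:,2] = [[-18.0, -33.0], [12.0, -31.0], [67.0, -98.0]]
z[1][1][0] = 92.0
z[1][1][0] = 92.0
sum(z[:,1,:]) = -24.0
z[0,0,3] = 50.0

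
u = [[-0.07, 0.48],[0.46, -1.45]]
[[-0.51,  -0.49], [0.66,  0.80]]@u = [[-0.19, 0.47], [0.32, -0.84]]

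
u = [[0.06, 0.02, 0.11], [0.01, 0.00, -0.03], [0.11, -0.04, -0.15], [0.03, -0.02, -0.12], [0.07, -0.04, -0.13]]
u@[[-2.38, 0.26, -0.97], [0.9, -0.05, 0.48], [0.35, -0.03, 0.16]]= [[-0.09, 0.01, -0.03], [-0.03, 0.0, -0.01], [-0.35, 0.04, -0.15], [-0.13, 0.01, -0.06], [-0.25, 0.02, -0.11]]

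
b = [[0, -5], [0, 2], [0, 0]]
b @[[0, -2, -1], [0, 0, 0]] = [[0, 0, 0], [0, 0, 0], [0, 0, 0]]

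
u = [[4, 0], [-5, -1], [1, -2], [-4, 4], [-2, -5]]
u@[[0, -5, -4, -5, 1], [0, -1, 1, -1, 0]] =[[0, -20, -16, -20, 4], [0, 26, 19, 26, -5], [0, -3, -6, -3, 1], [0, 16, 20, 16, -4], [0, 15, 3, 15, -2]]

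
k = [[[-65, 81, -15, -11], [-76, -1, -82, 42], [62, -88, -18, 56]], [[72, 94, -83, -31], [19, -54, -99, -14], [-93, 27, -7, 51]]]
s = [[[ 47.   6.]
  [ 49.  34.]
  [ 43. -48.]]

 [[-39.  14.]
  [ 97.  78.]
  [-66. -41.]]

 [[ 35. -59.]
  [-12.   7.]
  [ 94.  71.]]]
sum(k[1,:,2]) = -189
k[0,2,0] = 62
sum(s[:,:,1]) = 62.0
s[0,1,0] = 49.0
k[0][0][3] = -11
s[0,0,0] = 47.0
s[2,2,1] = 71.0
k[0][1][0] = -76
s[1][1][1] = 78.0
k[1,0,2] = -83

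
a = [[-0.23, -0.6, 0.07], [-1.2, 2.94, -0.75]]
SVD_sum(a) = [[0.17, -0.44, 0.11], [-1.14, 2.96, -0.74]] + [[-0.40, -0.16, -0.04],[-0.06, -0.02, -0.01]]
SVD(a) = [[-0.15, 0.99],[0.99, 0.15]] @ diag([3.2974353783628003, 0.43682940093516937]) @ [[-0.35,  0.91,  -0.23], [-0.92,  -0.38,  -0.09]]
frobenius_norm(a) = 3.33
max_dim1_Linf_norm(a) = 2.94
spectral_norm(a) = 3.30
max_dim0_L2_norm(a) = 3.0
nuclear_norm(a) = 3.73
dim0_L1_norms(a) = [1.43, 3.54, 0.82]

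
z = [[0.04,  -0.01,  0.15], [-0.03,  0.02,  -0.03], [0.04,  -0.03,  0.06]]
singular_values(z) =[0.18, 0.04, 0.0]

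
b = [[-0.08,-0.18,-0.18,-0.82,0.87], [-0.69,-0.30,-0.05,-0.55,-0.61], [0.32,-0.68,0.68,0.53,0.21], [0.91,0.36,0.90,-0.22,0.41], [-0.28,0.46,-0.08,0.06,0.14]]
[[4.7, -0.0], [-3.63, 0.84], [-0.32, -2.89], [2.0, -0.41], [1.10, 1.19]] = b @ [[0.55,  -0.80], [0.98,  2.35], [-1.15,  -0.53], [-0.26,  -1.02], [5.17,  -0.66]]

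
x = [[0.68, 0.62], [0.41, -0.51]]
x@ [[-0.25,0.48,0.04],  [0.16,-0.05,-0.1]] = [[-0.07, 0.30, -0.03], [-0.18, 0.22, 0.07]]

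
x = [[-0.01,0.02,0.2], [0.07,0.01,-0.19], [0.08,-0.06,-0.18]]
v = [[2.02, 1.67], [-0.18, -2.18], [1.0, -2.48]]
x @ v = [[0.18, -0.56], [-0.05, 0.57], [-0.01, 0.71]]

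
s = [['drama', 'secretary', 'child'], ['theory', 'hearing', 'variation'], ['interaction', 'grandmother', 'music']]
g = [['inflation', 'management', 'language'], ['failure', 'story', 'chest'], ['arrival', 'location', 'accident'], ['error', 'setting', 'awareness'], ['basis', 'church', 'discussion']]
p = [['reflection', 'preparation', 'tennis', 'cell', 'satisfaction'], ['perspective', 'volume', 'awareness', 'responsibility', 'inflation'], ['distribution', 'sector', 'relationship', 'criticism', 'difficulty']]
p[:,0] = ['reflection', 'perspective', 'distribution']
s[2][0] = 'interaction'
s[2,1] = 'grandmother'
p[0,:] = ['reflection', 'preparation', 'tennis', 'cell', 'satisfaction']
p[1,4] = 'inflation'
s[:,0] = ['drama', 'theory', 'interaction']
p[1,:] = ['perspective', 'volume', 'awareness', 'responsibility', 'inflation']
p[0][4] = 'satisfaction'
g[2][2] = 'accident'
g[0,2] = 'language'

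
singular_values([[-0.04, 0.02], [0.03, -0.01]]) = [0.05, 0.0]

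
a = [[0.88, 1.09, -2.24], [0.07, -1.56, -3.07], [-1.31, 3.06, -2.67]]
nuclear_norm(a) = 9.51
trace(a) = -3.35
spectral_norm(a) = 4.98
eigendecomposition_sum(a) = [[(1.4-0j), -0.15+0.00j, (-0.64+0j)], [0.27-0.00j, -0.03+0.00j, -0.13+0.00j], [-0.24+0.00j, 0.03+0.00j, 0.11-0.00j]] + [[-0.26-0.08j, (0.62+0.77j), -0.80+0.39j], [(-0.1-0.54j), -0.77+1.85j, (-1.47-1.04j)], [(-0.54-0.06j), 1.52+1.24j, (-1.39+1.09j)]] + [[(-0.26+0.08j),  0.62-0.77j,  -0.80-0.39j], [-0.10+0.54j,  -0.77-1.85j,  -1.47+1.04j], [(-0.54+0.06j),  (1.52-1.24j),  (-1.39-1.09j)]]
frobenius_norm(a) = 6.09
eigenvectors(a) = [[(0.97+0j), (-0.16+0.29j), -0.16-0.29j], [(0.19+0j), -0.67+0.00j, (-0.67-0j)], [(-0.17+0j), -0.19+0.63j, -0.19-0.63j]]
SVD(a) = [[0.48,0.11,-0.87], [0.39,0.86,0.33], [0.79,-0.5,0.36]] @ diag([4.98183986966608, 3.2589459074804448, 1.2698988483819915]) @ [[-0.12, 0.46, -0.88], [0.25, -0.84, -0.48], [-0.96, -0.28, -0.02]]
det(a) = 20.62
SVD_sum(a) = [[-0.28, 1.1, -2.08], [-0.23, 0.91, -1.73], [-0.46, 1.82, -3.44]] + [[0.09, -0.31, -0.18], [0.7, -2.36, -1.34], [-0.41, 1.37, 0.78]] + [[1.06,0.31,0.02], [-0.40,-0.11,-0.01], [-0.44,-0.13,-0.01]]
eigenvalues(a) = [(1.48+0j), (-2.41+2.85j), (-2.41-2.85j)]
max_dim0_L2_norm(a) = 4.64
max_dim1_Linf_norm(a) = 3.07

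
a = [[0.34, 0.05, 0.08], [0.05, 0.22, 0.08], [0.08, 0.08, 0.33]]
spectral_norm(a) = 0.45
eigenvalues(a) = [0.45, 0.26, 0.18]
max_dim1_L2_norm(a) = 0.35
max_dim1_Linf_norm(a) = 0.34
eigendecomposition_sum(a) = [[0.19, 0.11, 0.19],[0.11, 0.06, 0.11],[0.19, 0.11, 0.2]] + [[0.15, -0.05, -0.12],[-0.05, 0.02, 0.04],[-0.12, 0.04, 0.09]] + [[0.0,  -0.01,  0.00], [-0.01,  0.14,  -0.07], [0.00,  -0.07,  0.03]]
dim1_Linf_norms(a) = [0.34, 0.22, 0.33]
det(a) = 0.02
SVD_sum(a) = [[0.19, 0.11, 0.19],[0.11, 0.06, 0.11],[0.19, 0.11, 0.20]] + [[0.15, -0.05, -0.12], [-0.05, 0.02, 0.04], [-0.12, 0.04, 0.09]] + [[0.00, -0.01, 0.00], [-0.01, 0.14, -0.07], [0.0, -0.07, 0.03]]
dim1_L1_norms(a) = [0.47, 0.35, 0.49]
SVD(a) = [[-0.65, 0.76, 0.06], [-0.37, -0.24, -0.90], [-0.67, -0.60, 0.44]] @ diag([0.45155289322143416, 0.2609491564532561, 0.1774979503253097]) @ [[-0.65, -0.37, -0.67], [0.76, -0.24, -0.6], [0.06, -0.9, 0.44]]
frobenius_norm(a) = 0.55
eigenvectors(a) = [[0.65, 0.76, 0.06], [0.37, -0.24, -0.9], [0.67, -0.6, 0.44]]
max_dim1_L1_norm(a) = 0.49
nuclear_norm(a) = 0.89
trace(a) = 0.89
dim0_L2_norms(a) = [0.35, 0.24, 0.35]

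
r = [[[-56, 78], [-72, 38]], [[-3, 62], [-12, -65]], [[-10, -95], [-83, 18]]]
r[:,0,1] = [78, 62, -95]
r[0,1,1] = 38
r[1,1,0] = -12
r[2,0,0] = -10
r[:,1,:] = [[-72, 38], [-12, -65], [-83, 18]]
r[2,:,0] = [-10, -83]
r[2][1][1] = 18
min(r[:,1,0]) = -83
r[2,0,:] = [-10, -95]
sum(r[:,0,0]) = -69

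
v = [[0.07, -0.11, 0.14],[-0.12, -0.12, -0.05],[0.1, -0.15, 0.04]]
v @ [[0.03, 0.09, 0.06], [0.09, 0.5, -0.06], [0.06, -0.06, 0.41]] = [[0.00, -0.06, 0.07], [-0.02, -0.07, -0.02], [-0.01, -0.07, 0.03]]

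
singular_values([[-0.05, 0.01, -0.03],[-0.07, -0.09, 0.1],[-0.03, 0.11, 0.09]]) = [0.15, 0.14, 0.06]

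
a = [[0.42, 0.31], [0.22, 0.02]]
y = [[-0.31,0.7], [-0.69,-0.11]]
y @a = [[0.02, -0.08], [-0.31, -0.22]]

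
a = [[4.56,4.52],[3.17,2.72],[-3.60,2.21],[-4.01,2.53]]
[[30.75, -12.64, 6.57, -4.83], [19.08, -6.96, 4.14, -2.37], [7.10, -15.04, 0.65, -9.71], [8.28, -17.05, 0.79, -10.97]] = a @ [[1.36, 1.52, 0.44, 1.26], [5.43, -4.33, 1.01, -2.34]]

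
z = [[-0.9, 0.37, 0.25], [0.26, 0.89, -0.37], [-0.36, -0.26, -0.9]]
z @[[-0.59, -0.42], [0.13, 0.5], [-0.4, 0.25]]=[[0.48, 0.63], [0.11, 0.24], [0.54, -0.20]]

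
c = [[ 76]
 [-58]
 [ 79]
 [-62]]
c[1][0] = -58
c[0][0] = 76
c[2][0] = 79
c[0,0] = 76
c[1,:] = [-58]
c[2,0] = 79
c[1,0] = -58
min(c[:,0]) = -62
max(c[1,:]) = -58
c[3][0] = -62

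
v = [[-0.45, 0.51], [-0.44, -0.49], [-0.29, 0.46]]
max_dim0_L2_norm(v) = 0.84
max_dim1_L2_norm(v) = 0.68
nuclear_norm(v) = 1.52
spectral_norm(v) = 0.89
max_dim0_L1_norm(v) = 1.46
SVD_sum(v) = [[-0.29, 0.59], [0.11, -0.22], [-0.24, 0.49]] + [[-0.16, -0.08], [-0.55, -0.27], [-0.05, -0.03]]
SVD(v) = [[0.74, 0.28], [-0.28, 0.95], [0.61, 0.09]] @ diag([0.8850810323585757, 0.6392429633238663]) @ [[-0.44, 0.9], [-0.9, -0.44]]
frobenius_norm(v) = 1.09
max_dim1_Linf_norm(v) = 0.51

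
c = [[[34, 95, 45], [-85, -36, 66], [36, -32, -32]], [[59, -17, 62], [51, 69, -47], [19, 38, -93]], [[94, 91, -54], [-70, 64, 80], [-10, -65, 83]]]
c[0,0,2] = 45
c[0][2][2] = -32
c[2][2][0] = -10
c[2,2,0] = -10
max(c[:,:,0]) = 94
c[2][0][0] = 94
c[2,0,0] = 94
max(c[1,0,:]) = 62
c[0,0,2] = 45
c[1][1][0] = 51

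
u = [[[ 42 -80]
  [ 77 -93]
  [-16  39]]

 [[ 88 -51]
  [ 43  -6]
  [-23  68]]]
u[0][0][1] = -80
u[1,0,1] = -51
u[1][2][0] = -23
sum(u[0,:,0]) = 103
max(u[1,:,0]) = 88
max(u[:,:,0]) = 88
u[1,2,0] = -23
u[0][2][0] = -16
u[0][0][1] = -80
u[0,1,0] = 77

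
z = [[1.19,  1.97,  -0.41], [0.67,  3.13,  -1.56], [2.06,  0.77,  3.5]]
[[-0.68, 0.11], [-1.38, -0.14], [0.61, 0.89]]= z @ [[0.09, 0.12], [-0.36, 0.02], [0.20, 0.18]]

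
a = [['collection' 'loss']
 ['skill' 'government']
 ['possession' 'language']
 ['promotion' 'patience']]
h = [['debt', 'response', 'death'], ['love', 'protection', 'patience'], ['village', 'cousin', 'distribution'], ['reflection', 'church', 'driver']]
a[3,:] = ['promotion', 'patience']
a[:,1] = ['loss', 'government', 'language', 'patience']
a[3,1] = 'patience'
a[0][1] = 'loss'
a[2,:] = ['possession', 'language']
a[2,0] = 'possession'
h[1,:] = ['love', 'protection', 'patience']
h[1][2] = 'patience'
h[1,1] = 'protection'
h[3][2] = 'driver'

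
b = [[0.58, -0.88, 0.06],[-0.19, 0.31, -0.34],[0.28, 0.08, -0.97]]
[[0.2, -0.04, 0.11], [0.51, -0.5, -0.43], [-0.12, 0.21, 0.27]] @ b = [[0.15, -0.18, -0.08], [0.27, -0.64, 0.62], [-0.03, 0.19, -0.34]]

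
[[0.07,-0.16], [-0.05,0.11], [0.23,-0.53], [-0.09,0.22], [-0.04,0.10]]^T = [[0.07, -0.05, 0.23, -0.09, -0.04], [-0.16, 0.11, -0.53, 0.22, 0.10]]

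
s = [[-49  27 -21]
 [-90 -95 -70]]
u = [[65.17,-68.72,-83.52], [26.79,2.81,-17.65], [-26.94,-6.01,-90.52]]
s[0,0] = -49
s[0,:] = [-49, 27, -21]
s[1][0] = -90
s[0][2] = -21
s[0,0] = -49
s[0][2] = -21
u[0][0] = 65.17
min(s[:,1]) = -95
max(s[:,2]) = -21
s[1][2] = -70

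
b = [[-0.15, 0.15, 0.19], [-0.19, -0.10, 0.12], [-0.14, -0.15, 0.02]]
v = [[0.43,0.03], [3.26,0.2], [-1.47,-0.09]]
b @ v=[[0.15, 0.01], [-0.58, -0.04], [-0.58, -0.04]]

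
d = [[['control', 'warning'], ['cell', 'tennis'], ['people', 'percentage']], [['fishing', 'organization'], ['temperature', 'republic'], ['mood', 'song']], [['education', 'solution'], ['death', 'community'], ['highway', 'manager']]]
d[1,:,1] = ['organization', 'republic', 'song']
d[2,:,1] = ['solution', 'community', 'manager']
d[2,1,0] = 'death'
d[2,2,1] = 'manager'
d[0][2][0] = 'people'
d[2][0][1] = 'solution'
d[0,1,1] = 'tennis'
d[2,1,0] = 'death'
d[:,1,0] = ['cell', 'temperature', 'death']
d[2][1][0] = 'death'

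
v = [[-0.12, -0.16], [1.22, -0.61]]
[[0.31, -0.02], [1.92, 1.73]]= v @[[0.45, 1.07], [-2.25, -0.70]]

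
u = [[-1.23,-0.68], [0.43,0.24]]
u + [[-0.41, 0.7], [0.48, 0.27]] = [[-1.64, 0.02], [0.91, 0.51]]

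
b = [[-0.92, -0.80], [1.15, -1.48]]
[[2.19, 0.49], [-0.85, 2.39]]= b @ [[-1.72, 0.52], [-0.76, -1.21]]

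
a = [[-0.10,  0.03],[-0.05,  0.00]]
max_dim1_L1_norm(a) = 0.13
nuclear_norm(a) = 0.13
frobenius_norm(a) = 0.12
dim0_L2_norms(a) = [0.11, 0.03]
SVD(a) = [[-0.91, -0.42],[-0.42, 0.91]] @ diag([0.11502143751025633, 0.013041047238400638]) @ [[0.97, -0.24], [-0.24, -0.97]]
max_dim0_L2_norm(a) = 0.11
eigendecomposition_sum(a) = [[-0.11,0.04],[-0.06,0.02]] + [[0.01,-0.01],[0.01,-0.02]]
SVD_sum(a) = [[-0.10,0.02], [-0.05,0.01]] + [[0.0, 0.01], [-0.00, -0.01]]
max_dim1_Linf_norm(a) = 0.1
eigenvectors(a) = [[-0.85,  -0.34],[-0.52,  -0.94]]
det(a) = 0.00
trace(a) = -0.10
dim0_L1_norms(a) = [0.15, 0.03]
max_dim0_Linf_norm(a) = 0.1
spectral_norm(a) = 0.12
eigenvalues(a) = [-0.08, -0.02]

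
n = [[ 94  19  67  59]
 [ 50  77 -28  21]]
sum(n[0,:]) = 239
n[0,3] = 59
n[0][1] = 19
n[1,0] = 50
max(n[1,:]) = 77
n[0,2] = 67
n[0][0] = 94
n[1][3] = 21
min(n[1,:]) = -28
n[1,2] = -28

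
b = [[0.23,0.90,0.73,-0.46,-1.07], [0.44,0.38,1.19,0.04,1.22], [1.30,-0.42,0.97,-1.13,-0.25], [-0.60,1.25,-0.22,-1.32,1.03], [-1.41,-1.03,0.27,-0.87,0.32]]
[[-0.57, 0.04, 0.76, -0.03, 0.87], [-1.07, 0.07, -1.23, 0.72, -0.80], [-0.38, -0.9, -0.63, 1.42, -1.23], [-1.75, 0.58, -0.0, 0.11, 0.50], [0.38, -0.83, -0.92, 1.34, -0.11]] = b @ [[-0.11,-0.03,-0.01,-0.01,-0.63], [-0.73,0.58,0.51,-0.58,0.66], [-0.21,-0.27,-0.52,0.61,-0.11], [0.39,0.28,0.06,-0.57,0.14], [-0.42,0.14,-0.66,0.20,-0.53]]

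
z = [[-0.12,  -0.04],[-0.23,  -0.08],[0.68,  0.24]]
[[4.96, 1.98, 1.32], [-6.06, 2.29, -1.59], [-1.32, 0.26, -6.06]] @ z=[[-0.15,-0.04],[-0.88,-0.32],[-4.02,-1.42]]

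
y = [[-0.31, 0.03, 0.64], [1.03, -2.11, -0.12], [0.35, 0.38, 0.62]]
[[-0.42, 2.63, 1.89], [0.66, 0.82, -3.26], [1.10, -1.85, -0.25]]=y@[[1.98,  -5.14,  -3.16],  [0.64,  -3.00,  -0.08],  [0.27,  1.76,  1.43]]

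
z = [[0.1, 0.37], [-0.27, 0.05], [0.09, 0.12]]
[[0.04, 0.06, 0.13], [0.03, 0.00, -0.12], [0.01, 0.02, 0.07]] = z@[[-0.08, 0.02, 0.49], [0.14, 0.15, 0.23]]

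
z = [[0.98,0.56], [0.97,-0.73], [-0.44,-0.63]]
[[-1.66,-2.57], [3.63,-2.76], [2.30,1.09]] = z @ [[0.65, -2.72], [-4.11, 0.17]]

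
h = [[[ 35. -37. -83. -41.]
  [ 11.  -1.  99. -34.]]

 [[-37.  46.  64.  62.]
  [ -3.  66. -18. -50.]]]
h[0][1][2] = 99.0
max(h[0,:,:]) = 99.0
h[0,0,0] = 35.0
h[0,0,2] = -83.0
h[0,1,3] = -34.0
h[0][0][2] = -83.0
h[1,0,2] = 64.0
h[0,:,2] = [-83.0, 99.0]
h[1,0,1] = 46.0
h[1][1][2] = -18.0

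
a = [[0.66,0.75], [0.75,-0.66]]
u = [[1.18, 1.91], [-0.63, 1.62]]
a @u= [[0.31, 2.48], [1.30, 0.36]]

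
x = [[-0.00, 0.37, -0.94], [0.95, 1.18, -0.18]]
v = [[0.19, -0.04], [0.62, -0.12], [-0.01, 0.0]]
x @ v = [[0.24,  -0.04], [0.91,  -0.18]]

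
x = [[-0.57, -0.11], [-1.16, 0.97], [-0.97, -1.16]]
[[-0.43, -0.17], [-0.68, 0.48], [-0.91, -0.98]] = x@ [[0.73,0.17], [0.17,0.70]]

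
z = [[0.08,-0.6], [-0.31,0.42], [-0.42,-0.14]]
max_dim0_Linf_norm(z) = 0.6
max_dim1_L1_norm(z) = 0.73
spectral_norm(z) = 0.77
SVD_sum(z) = [[0.21,-0.55], [-0.17,0.47], [-0.01,0.01]] + [[-0.13,-0.05], [-0.14,-0.05], [-0.41,-0.15]]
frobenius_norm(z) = 0.91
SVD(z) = [[-0.76,-0.28],[0.65,-0.3],[0.02,-0.91]] @ diag([0.7748226529477525, 0.4843034756007916]) @ [[-0.35, 0.94],[0.94, 0.35]]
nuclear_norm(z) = 1.26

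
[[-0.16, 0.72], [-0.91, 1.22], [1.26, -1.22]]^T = [[-0.16, -0.91, 1.26], [0.72, 1.22, -1.22]]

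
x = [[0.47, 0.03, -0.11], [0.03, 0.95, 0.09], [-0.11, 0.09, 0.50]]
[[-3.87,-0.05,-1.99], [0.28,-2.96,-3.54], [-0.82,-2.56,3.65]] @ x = [[-1.60, -0.34, -0.57], [0.43, -3.12, -2.07], [-0.86, -2.13, 1.68]]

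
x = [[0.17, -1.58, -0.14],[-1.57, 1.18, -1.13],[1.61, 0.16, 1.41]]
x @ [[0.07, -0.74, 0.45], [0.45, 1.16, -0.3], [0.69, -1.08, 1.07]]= [[-0.80, -1.81, 0.4], [-0.36, 3.75, -2.27], [1.16, -2.53, 2.19]]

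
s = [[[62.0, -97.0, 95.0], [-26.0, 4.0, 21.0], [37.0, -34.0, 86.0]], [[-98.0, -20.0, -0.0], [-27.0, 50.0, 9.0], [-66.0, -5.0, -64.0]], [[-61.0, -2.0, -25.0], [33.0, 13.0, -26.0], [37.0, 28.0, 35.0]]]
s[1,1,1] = 50.0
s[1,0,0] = -98.0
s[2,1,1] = 13.0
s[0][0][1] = -97.0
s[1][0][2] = -0.0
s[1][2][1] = -5.0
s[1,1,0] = -27.0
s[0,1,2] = 21.0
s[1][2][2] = -64.0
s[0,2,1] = -34.0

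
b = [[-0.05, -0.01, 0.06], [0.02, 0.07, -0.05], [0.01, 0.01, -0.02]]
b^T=[[-0.05, 0.02, 0.01],[-0.01, 0.07, 0.01],[0.06, -0.05, -0.02]]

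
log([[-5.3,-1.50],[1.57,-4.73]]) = [[1.12, -2.83], [2.97, 2.19]]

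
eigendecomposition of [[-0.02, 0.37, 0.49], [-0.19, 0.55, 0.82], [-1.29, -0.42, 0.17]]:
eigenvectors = [[0.08+0.36j,0.08-0.36j,0.32+0.00j], [(0.05+0.59j),0.05-0.59j,(-0.75+0j)], [(-0.71+0j),(-0.71-0j),(0.58+0j)]]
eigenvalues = [(0.35+1j), (0.35-1j), (-0+0j)]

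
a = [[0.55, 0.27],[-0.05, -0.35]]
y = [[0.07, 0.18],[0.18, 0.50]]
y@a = [[0.03,  -0.04], [0.07,  -0.13]]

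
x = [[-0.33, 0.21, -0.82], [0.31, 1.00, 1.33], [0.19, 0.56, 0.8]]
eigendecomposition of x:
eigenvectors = [[0.11, -0.99, -0.93], [-0.86, 0.13, -0.17], [-0.5, 0.11, 0.34]]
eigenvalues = [1.73, -0.27, 0.01]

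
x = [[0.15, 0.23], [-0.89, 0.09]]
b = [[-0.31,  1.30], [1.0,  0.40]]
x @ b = [[0.18, 0.29], [0.37, -1.12]]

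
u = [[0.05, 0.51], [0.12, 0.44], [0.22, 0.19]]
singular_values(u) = [0.72, 0.18]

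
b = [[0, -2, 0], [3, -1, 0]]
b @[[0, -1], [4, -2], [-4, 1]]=[[-8, 4], [-4, -1]]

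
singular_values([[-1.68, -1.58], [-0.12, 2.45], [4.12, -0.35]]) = [4.46, 2.92]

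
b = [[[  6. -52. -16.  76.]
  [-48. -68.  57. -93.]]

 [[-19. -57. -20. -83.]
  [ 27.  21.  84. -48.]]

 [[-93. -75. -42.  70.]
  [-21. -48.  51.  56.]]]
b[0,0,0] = 6.0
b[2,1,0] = -21.0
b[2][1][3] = 56.0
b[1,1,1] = 21.0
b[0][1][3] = -93.0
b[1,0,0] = -19.0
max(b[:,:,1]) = 21.0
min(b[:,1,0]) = -48.0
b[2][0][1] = -75.0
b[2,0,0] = -93.0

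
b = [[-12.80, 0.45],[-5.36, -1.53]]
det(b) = 21.996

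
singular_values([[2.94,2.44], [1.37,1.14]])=[4.22, 0.0]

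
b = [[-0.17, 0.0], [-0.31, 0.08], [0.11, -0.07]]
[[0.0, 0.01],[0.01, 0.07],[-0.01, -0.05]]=b@ [[-0.01, -0.07],[0.06, 0.55]]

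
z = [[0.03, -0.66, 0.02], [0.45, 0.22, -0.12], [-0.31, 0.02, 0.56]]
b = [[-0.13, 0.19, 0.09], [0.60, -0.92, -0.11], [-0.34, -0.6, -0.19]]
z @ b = [[-0.41, 0.60, 0.07], [0.11, -0.04, 0.04], [-0.14, -0.41, -0.14]]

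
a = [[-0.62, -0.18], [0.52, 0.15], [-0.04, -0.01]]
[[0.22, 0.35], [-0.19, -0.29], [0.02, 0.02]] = a @ [[-0.50, -0.41], [0.48, -0.54]]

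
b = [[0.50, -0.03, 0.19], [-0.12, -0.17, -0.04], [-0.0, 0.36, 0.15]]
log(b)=[[-0.58+0.20j,(0.28+1.1j),0.64+0.02j], [(-0.21+0.54j),(-1.83+3.01j),-0.11+0.06j], [-0.21-0.61j,0.02-3.40j,-1.83-0.06j]]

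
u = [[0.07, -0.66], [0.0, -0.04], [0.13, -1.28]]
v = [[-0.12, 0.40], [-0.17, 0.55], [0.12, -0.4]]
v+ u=[[-0.05, -0.26],[-0.17, 0.51],[0.25, -1.68]]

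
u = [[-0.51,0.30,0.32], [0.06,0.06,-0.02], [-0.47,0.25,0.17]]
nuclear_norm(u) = 1.04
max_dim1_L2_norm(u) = 0.67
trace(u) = -0.28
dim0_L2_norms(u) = [0.7, 0.4, 0.36]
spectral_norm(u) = 0.87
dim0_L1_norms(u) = [1.04, 0.61, 0.51]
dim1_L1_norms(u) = [1.13, 0.14, 0.89]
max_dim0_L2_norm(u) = 0.7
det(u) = 0.01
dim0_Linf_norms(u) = [0.51, 0.3, 0.32]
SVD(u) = [[-0.77, -0.46, -0.44], [0.03, -0.72, 0.69], [-0.64, 0.52, 0.57]] @ diag([0.8711741559415127, 0.08600676373114666, 0.0778358953959379]) @ [[0.8,-0.45,-0.41], [-0.60,-0.60,-0.52], [-0.01,0.66,-0.75]]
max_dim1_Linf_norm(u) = 0.51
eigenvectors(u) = [[-0.55+0.28j, -0.55-0.28j, (0.48+0j)], [0.08-0.01j, 0.08+0.01j, 0.87+0.00j], [-0.78+0.00j, -0.78-0.00j, (0.08+0j)]]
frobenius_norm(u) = 0.88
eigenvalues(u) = [(-0.19+0.17j), (-0.19-0.17j), (0.09+0j)]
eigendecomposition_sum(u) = [[-0.26-0.09j, 0.13+0.04j, (0.16+0.16j)], [(0.03+0.02j), -0.01-0.01j, (-0.01-0.03j)], [-0.24-0.25j, (0.12+0.11j), 0.08+0.28j]] + [[-0.26+0.09j, 0.13-0.04j, (0.16-0.16j)],[(0.03-0.02j), -0.01+0.01j, -0.01+0.03j],[(-0.24+0.25j), (0.12-0.11j), (0.08-0.28j)]] + [[0.00-0.00j, (0.05+0j), 0.00+0.00j],[-0j, 0.09+0.00j, (0.01+0j)],[0.00-0.00j, (0.01+0j), 0j]]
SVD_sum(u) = [[-0.53, 0.3, 0.27], [0.02, -0.01, -0.01], [-0.44, 0.25, 0.23]] + [[0.02, 0.02, 0.02], [0.04, 0.04, 0.03], [-0.03, -0.03, -0.02]] + [[0.0, -0.02, 0.03], [-0.0, 0.04, -0.04], [-0.00, 0.03, -0.03]]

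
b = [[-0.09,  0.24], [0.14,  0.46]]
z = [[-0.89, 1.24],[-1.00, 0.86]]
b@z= [[-0.16,0.09], [-0.58,0.57]]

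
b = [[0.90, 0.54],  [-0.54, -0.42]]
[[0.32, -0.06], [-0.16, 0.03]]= b @ [[0.58,-0.1], [-0.37,0.06]]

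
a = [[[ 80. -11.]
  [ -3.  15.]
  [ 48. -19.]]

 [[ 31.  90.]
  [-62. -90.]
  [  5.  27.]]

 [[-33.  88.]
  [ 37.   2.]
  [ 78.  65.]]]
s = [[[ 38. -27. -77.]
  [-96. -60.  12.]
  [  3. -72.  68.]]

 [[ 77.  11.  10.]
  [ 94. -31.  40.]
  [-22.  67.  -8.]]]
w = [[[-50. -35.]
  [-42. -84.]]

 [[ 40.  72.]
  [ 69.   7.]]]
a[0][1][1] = 15.0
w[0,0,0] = -50.0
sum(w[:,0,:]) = 27.0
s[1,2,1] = 67.0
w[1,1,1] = 7.0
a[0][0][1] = -11.0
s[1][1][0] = 94.0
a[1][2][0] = 5.0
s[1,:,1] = [11.0, -31.0, 67.0]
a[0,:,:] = [[80.0, -11.0], [-3.0, 15.0], [48.0, -19.0]]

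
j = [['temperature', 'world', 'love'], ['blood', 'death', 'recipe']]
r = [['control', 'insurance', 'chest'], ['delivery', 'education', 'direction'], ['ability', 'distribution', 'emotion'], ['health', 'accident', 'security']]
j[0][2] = 'love'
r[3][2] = 'security'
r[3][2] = 'security'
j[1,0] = 'blood'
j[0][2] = 'love'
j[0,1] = 'world'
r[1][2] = 'direction'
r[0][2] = 'chest'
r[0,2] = 'chest'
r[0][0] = 'control'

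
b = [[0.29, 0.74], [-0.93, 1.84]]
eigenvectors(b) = [[-0.62+0.24j,  -0.62-0.24j], [(-0.75+0j),  (-0.75-0j)]]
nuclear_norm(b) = 2.71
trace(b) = 2.13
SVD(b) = [[0.27, 0.96], [0.96, -0.27]] @ diag([2.1341116260494304, 0.5725098842471235]) @ [[-0.38, 0.92],[0.92, 0.38]]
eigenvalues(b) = [(1.06+0.3j), (1.06-0.3j)]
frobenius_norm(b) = 2.21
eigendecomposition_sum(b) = [[(0.14+1.54j), (0.37-1.33j)],  [(-0.47+1.67j), (0.92-1.25j)]] + [[0.15-1.54j, 0.37+1.33j], [(-0.47-1.67j), (0.92+1.25j)]]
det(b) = 1.22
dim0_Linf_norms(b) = [0.93, 1.84]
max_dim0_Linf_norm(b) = 1.84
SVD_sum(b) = [[-0.22, 0.53], [-0.79, 1.90]] + [[0.51,0.21], [-0.14,-0.06]]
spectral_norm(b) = 2.13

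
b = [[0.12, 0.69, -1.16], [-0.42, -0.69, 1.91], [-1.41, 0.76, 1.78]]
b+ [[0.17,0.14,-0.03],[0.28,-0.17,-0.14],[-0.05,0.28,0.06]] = [[0.29,0.83,-1.19], [-0.14,-0.86,1.77], [-1.46,1.04,1.84]]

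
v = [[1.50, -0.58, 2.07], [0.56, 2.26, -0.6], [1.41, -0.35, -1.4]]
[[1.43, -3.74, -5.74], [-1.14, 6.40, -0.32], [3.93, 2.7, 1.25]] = v @ [[1.67, 0.74, -1.2],[-1.14, 2.19, -0.38],[-0.84, -1.73, -2.01]]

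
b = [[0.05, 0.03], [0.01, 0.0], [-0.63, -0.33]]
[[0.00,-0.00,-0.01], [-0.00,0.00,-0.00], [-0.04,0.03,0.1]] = b @ [[-0.06, 0.18, -0.02], [0.25, -0.43, -0.27]]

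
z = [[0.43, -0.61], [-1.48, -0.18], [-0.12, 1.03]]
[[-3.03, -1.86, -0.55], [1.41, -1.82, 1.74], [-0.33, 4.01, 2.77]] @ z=[[1.52, 1.62], [3.09, 1.26], [-6.41, 2.33]]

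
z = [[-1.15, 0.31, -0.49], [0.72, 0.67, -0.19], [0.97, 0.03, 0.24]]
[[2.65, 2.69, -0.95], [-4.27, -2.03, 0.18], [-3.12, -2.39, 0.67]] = z@ [[-3.50, -2.58, 0.72], [-2.21, -0.12, -0.52], [1.41, 0.49, -0.07]]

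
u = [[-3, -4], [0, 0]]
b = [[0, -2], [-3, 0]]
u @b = [[12, 6], [0, 0]]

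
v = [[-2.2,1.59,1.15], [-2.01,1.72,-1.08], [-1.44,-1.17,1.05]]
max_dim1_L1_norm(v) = 4.94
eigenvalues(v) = [(-0.96+1.78j), (-0.96-1.78j), (2.49+0j)]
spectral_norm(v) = 3.82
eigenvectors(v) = [[(-0.66+0j), (-0.66-0j), (-0.08+0j)], [(-0.33-0.41j), -0.33+0.41j, (-0.73+0j)], [-0.26-0.46j, -0.26+0.46j, 0.68+0.00j]]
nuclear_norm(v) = 7.30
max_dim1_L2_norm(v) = 2.95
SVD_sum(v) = [[-2.32, 1.54, 0.22], [-2.1, 1.4, 0.2], [-0.53, 0.35, 0.05]] + [[-0.2,  -0.37,  0.44], [0.38,  0.70,  -0.84], [-0.64,  -1.17,  1.41]] + [[0.32, 0.42, 0.49], [-0.29, -0.37, -0.44], [-0.27, -0.35, -0.41]]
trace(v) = 0.57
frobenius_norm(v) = 4.63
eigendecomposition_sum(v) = [[(-1.09+0.57j), 0.72+0.32j, (0.64+0.41j)],[-0.89-0.38j, (0.16+0.6j), (0.07+0.6j)],[-0.82-0.54j, 0.06+0.62j, -0.04+0.61j]] + [[-1.09-0.57j,0.72-0.32j,0.64-0.41j], [(-0.89+0.38j),0.16-0.60j,0.07-0.60j], [-0.82+0.54j,(0.06-0.62j),-0.04-0.61j]] + [[(-0.02-0j), (0.16+0j), (-0.14+0j)], [(-0.22-0j), (1.39+0j), -1.22+0.00j], [0.20+0.00j, (-1.28-0j), (1.13-0j)]]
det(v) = 10.19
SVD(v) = [[-0.73, -0.26, 0.63],[-0.66, 0.49, -0.56],[-0.17, -0.83, -0.53]] @ diag([3.824220917282512, 2.3411416195819204, 1.1379324641121071]) @ [[0.83, -0.55, -0.08],[0.33, 0.6, -0.73],[0.45, 0.58, 0.68]]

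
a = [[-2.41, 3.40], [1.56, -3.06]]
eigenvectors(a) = [[0.86,-0.79], [0.51,0.61]]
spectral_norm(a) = 5.39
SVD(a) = [[-0.77, 0.64],[0.64, 0.77]] @ diag([5.386793904336229, 0.3843844848664475]) @ [[0.53, -0.85], [-0.85, -0.53]]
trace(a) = -5.47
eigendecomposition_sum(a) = [[-0.23, -0.30], [-0.14, -0.18]] + [[-2.18,3.70], [1.7,-2.88]]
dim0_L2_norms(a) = [2.87, 4.57]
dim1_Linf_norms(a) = [3.4, 3.06]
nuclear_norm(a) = 5.77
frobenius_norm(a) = 5.40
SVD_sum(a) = [[-2.20, 3.53], [1.81, -2.90]] + [[-0.21, -0.13], [-0.25, -0.16]]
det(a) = 2.07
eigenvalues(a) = [-0.41, -5.06]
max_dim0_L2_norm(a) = 4.57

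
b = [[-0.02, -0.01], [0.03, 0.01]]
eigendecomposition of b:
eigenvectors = [[0.43-0.25j,(0.43+0.25j)], [(-0.87+0j),-0.87-0.00j]]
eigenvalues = [(-0+0.01j), (-0-0.01j)]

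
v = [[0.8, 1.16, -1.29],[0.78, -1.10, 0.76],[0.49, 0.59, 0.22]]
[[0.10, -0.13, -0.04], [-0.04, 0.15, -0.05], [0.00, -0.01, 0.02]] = v@ [[0.02, 0.03, -0.04],[0.01, -0.07, 0.05],[-0.06, 0.06, 0.05]]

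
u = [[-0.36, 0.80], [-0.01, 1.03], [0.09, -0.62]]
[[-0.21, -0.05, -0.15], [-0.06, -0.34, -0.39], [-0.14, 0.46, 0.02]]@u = [[0.06, -0.13], [-0.01, -0.16], [0.05, 0.35]]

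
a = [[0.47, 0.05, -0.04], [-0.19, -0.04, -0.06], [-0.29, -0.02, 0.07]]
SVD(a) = [[-0.80, -0.02, 0.59], [0.32, -0.85, 0.41], [0.50, 0.52, 0.69]] @ diag([0.5893759897871251, 0.09129932397620195, 0.0006132731324536654]) @ [[-0.99, -0.11, 0.08], [0.05, 0.25, 0.97], [0.12, -0.96, 0.24]]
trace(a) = 0.50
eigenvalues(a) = [0.48, -0.0, 0.02]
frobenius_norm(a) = 0.60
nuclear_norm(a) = 0.68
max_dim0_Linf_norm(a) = 0.47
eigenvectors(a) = [[0.8, 0.12, 0.14], [-0.23, -0.97, -0.88], [-0.55, 0.21, 0.45]]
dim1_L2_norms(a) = [0.47, 0.2, 0.3]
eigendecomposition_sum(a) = [[0.46, 0.05, -0.05], [-0.13, -0.01, 0.01], [-0.32, -0.03, 0.04]] + [[0.0, 0.00, 0.0],[-0.01, -0.01, -0.01],[0.0, 0.0, 0.0]] + [[0.01, 0.00, 0.01], [-0.05, -0.02, -0.06], [0.03, 0.01, 0.03]]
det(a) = -0.00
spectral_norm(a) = 0.59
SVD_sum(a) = [[0.47, 0.05, -0.04], [-0.19, -0.02, 0.02], [-0.29, -0.03, 0.02]] + [[-0.0, -0.0, -0.00], [-0.0, -0.02, -0.08], [0.00, 0.01, 0.05]] + [[0.00,-0.00,0.0], [0.00,-0.0,0.0], [0.0,-0.0,0.00]]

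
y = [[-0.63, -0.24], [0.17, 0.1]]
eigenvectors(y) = [[-0.97, 0.34], [0.25, -0.94]]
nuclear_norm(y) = 0.73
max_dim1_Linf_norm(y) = 0.63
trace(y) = -0.53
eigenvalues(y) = [-0.57, 0.04]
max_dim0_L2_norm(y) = 0.65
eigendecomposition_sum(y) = [[-0.63,-0.22],[0.16,0.06]] + [[-0.0, -0.02],[0.01, 0.04]]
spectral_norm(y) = 0.70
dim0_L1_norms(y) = [0.8, 0.34]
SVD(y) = [[-0.96, 0.28],[0.28, 0.96]] @ diag([0.7017115537010011, 0.03163693099096301]) @ [[0.93, 0.37], [-0.37, 0.93]]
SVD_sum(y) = [[-0.63, -0.25], [0.18, 0.07]] + [[-0.00, 0.01], [-0.01, 0.03]]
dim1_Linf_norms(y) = [0.63, 0.17]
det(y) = -0.02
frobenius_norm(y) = 0.70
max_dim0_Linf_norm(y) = 0.63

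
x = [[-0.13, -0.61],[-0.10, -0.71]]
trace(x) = -0.84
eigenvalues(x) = [-0.04, -0.8]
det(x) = 0.03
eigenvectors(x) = [[0.99, 0.67], [-0.15, 0.74]]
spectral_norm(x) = 0.95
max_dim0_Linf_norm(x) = 0.71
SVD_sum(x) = [[-0.11, -0.61],[-0.12, -0.71]] + [[-0.02, 0.0], [0.02, -0.0]]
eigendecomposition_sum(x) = [[-0.03, 0.03], [0.01, -0.00]] + [[-0.1, -0.64],  [-0.11, -0.71]]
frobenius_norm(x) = 0.95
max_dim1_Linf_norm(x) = 0.71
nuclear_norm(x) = 0.98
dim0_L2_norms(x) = [0.16, 0.94]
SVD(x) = [[0.66,0.75], [0.75,-0.66]] @ diag([0.9497441160122326, 0.032956245237319146]) @ [[-0.17, -0.99], [-0.99, 0.17]]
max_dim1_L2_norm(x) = 0.72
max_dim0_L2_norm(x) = 0.94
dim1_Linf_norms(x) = [0.61, 0.71]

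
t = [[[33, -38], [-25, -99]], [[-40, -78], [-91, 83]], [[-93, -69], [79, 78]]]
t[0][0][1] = -38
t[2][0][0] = -93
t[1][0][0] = -40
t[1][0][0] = -40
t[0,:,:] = [[33, -38], [-25, -99]]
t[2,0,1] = -69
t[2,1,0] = 79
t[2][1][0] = 79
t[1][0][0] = -40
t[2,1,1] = 78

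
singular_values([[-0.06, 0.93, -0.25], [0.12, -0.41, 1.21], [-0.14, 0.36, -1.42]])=[2.03, 0.8, 0.0]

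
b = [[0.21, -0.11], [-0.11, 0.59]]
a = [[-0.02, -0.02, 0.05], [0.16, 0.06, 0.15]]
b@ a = [[-0.02, -0.01, -0.01], [0.1, 0.04, 0.08]]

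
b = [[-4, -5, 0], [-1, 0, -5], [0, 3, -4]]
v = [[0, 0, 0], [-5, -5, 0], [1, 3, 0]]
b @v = [[25, 25, 0], [-5, -15, 0], [-19, -27, 0]]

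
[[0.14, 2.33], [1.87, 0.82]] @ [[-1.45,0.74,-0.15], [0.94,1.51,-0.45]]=[[1.99, 3.62, -1.07], [-1.94, 2.62, -0.65]]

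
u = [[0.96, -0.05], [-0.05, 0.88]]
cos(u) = [[0.57, 0.04],[0.04, 0.64]]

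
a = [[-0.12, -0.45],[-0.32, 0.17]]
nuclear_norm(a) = 0.82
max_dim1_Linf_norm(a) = 0.45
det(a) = -0.16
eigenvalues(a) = [-0.38, 0.43]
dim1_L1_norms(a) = [0.57, 0.49]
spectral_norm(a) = 0.48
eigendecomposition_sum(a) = [[-0.26, -0.21], [-0.15, -0.12]] + [[0.14, -0.24], [-0.17, 0.29]]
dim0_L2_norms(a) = [0.34, 0.48]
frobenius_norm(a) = 0.59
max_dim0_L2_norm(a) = 0.48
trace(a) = 0.05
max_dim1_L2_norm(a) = 0.47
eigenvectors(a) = [[-0.86, 0.63],[-0.5, -0.77]]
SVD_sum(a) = [[0.00, -0.45],  [-0.0, 0.17]] + [[-0.12, -0.00], [-0.32, -0.00]]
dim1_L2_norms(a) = [0.47, 0.36]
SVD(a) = [[-0.93, 0.36], [0.36, 0.93]] @ diag([0.481041990000405, 0.34175810722856353]) @ [[-0.0, 1.00],[-1.00, -0.00]]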